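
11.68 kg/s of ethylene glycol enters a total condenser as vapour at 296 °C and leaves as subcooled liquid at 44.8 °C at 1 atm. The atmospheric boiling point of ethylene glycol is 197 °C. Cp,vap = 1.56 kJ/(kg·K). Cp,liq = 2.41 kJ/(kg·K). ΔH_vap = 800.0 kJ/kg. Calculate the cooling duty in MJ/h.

Q_c = 55600 MJ/h

vapour 296→197 °C: -154.44 kJ/kg
condensation at 197 °C: -800 kJ/kg
liquid 197→44.8 °C: -366.8 kJ/kg
Δh = -154.44 + -800 + -366.8 = -1321.2 kJ/kg
Q = ṁ·Δh = 11.68 kg/s × -1321.2 kJ/kg = -15432 kJ/s
|Q| = 15432 kW = 55556 MJ/h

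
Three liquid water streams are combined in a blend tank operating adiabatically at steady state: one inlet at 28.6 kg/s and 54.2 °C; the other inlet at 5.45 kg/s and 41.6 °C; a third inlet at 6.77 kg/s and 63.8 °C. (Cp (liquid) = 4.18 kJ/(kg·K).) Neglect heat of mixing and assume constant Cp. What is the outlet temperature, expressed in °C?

Energy balance with Q = 0: Σ ṁᵢCp,ᵢ(T_out − Tᵢ) = 0
T_out = Σ ṁᵢCp,ᵢTᵢ / Σ ṁᵢCp,ᵢ
      = 9232.6 / 170.63 = 54.11 °C

T_out = 54.1 °C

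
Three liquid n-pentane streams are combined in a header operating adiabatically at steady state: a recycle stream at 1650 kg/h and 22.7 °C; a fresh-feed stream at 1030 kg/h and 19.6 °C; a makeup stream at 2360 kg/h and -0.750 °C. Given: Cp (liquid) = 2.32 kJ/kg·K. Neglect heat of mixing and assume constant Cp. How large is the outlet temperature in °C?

T_out = 11.1 °C

Energy balance with Q = 0: Σ ṁᵢCp,ᵢ(T_out − Tᵢ) = 0
T_out = Σ ṁᵢCp,ᵢTᵢ / Σ ṁᵢCp,ᵢ
      = 129630 / 11693 = 11.086 °C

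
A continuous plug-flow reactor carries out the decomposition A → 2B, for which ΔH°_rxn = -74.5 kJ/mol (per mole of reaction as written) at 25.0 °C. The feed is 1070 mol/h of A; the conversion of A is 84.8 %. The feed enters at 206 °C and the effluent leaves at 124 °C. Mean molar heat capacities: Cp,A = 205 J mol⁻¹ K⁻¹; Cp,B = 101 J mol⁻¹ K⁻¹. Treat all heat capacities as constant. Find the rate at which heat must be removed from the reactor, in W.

Q_out = 23800 W

Extent of reaction ξ = 0.848 × 1070 = 907.36 mol/h
Reaction term: ξ·ΔH°_rxn = 907.36 × -74.5 = -67598 kJ/h
Sensible, feed 206→25 °C: -39702 kJ/h
Outlet flows (mol/h): A 162.64, B 1814.7
Sensible, products 25→124 °C: 21446 kJ/h
Q = ΔH = -85855 kJ/h = -23.848 kW
Heat removed = 23848 W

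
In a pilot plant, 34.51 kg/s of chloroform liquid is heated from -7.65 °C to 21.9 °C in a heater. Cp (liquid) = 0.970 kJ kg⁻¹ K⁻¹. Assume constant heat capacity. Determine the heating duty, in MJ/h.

Q = 3560 MJ/h

Q = ṁ·Cp·ΔT = 34.51 × 0.970 × (21.9 − -7.65) = 989.18 kJ/s
Heating duty = 3561 MJ/h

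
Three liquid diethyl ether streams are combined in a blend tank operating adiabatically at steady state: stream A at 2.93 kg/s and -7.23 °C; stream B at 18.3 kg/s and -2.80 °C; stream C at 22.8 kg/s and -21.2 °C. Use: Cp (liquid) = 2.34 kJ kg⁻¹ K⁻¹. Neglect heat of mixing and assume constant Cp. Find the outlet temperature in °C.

T_out = -12.6 °C

Energy balance with Q = 0: Σ ṁᵢCp,ᵢ(T_out − Tᵢ) = 0
Σ ṁᵢCp,ᵢTᵢ = 2.93×2.34×-7.23 + 18.3×2.34×-2.80 + 22.8×2.34×-21.2 = -1300.5
Σ ṁᵢCp,ᵢ = 2.93×2.34 + 18.3×2.34 + 22.8×2.34 = 103.03
T_out = -1300.5 / 103.03 = -12.623 °C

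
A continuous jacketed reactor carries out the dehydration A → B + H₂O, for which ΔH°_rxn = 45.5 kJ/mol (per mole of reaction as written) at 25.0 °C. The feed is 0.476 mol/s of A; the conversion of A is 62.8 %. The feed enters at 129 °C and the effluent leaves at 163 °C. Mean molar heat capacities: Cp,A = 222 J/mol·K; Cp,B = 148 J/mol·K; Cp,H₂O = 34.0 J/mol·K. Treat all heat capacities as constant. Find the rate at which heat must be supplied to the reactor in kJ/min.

Extent of reaction ξ = 0.628 × 0.476 = 0.29893 mol/s
Reaction term: ξ·ΔH°_rxn = 0.29893 × 45.5 = 13.601 kJ/s
Sensible, feed 129→25 °C: -10.99 kJ/s
Outlet flows (mol/s): A 0.17707, B 0.29893, H₂O 0.29893
Sensible, products 25→163 °C: 12.933 kJ/s
Q = ΔH = 15.544 kJ/s = 15.544 kW
Heat supplied = 932.64 kJ/min

Q_in = 933 kJ/min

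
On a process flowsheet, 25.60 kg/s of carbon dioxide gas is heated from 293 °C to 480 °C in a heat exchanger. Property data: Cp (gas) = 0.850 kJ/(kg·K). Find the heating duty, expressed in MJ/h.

Q = 14600 MJ/h

Q = ṁ·Cp·ΔT = 25.60 × 0.850 × (480 − 293) = 4069.1 kJ/s
Heating duty = 14649 MJ/h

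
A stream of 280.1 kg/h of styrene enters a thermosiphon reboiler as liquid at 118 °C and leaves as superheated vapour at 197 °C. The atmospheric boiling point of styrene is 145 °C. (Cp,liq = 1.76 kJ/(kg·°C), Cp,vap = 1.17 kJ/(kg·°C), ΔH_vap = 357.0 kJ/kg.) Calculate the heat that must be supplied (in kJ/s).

Q = 36.2 kJ/s

liquid 118→145 °C: 47.52 kJ/kg
vaporisation at 145 °C: 357 kJ/kg
vapour 145→197 °C: 60.84 kJ/kg
Δh = 47.52 + 357 + 60.84 = 465.36 kJ/kg
Q = ṁ·Δh = 280.1 kg/h × 465.36 kJ/kg = 130350 kJ/h
|Q| = 36.208 kW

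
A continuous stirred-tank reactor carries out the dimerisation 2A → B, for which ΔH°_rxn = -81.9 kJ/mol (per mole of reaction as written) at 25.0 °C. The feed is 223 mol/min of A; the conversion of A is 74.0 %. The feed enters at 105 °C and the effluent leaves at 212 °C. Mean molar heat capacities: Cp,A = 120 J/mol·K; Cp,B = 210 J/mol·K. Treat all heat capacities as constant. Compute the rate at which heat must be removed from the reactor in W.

Q_out = 72600 W

Extent of reaction ξ = 0.740 × 223 / 2 = 82.51 mol/min
Reaction term: ξ·ΔH°_rxn = 82.51 × -81.9 = -6757.6 kJ/min
Sensible, feed 105→25 °C: -2140.8 kJ/min
Outlet flows (mol/min): A 57.98, B 82.51
Sensible, products 25→212 °C: 4541.2 kJ/min
Q = ΔH = -4357.1 kJ/min = -72.619 kW
Heat removed = 72619 W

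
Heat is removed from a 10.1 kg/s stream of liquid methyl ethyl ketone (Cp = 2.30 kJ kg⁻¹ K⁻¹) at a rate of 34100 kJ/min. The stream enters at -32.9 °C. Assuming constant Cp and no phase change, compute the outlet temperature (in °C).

T_out = -57.4 °C

Q = 34100 kJ/min = 568.33 kJ/s
ΔT = Q/(ṁ·Cp) = 568.33/(10.1×2.30) = 24.465 K
T_out = -32.9 − 24.465 = -57.365 °C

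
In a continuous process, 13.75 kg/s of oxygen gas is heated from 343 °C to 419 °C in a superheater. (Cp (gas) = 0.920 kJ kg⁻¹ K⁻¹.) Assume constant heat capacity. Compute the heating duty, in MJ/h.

Q = 3460 MJ/h

Q = ṁ·Cp·ΔT = 13.75 × 0.920 × (419 − 343) = 961.4 kJ/s
Heating duty = 3461 MJ/h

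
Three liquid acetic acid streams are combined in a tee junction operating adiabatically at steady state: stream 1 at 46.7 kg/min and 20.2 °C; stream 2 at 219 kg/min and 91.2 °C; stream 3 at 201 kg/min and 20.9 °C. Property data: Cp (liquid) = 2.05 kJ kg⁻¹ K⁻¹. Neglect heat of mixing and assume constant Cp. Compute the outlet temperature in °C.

T_out = 53.8 °C

No heat crosses the boundary, so H_out = H_in.
Σ ṁᵢCp,ᵢTᵢ = 46.7×2.05×20.2 + 219×2.05×91.2 + 201×2.05×20.9 = 51490
Σ ṁᵢCp,ᵢ = 46.7×2.05 + 219×2.05 + 201×2.05 = 956.73
T_out = 51490 / 956.73 = 53.818 °C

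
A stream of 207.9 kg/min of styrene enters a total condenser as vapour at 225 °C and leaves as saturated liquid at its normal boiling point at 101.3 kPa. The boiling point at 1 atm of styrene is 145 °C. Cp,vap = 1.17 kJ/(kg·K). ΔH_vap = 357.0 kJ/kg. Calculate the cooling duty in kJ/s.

vapour 225→145 °C: -93.6 kJ/kg
condensation at 145 °C: -357 kJ/kg
Δh = -93.6 + -357 = -450.6 kJ/kg
Q = ṁ·Δh = 207.9 kg/min × -450.6 kJ/kg = -93680 kJ/min
|Q| = 1561.3 kW

Q_c = 1560 kJ/s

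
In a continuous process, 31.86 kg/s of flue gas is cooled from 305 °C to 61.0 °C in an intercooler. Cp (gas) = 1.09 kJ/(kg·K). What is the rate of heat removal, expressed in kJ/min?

Q = ṁ·Cp·ΔT = 31.86 × 1.09 × (61.0 − 305) = -8473.5 kJ/s
Cooling duty = 508410 kJ/min

Q_c = 508000 kJ/min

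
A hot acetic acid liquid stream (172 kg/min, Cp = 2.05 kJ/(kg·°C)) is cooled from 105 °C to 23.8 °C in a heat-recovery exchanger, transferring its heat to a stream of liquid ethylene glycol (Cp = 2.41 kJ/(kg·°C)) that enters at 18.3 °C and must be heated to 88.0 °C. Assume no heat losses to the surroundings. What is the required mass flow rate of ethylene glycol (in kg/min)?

Heat released by hot stream: Q = 172 × 2.05 × (105 − 23.8) = 28631 kJ/min
Energy balance on cold side (adiabatic exchanger): Q = ṁ_c·Cp_c·(T_c,out − T_c,in)
ṁ_c = 28631 / [2.41 × (88.0 − 18.3)] = 170.45 kg/min

ṁ_c = 170 kg/min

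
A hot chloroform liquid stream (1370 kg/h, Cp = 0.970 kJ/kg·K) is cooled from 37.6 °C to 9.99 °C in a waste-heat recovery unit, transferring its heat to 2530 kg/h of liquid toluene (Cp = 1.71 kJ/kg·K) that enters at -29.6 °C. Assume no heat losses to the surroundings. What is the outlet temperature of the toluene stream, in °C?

Heat released by hot stream: Q = 1370 × 0.970 × (37.6 − 9.99) = 36691 kJ/h
Energy balance on cold side (adiabatic exchanger): Q = ṁ_c·Cp_c·(T_c,out − T_c,in)
T_c,out = -29.6 + 36691/(2530 × 1.71) = -21.119 °C

T_c,out = -21.1 °C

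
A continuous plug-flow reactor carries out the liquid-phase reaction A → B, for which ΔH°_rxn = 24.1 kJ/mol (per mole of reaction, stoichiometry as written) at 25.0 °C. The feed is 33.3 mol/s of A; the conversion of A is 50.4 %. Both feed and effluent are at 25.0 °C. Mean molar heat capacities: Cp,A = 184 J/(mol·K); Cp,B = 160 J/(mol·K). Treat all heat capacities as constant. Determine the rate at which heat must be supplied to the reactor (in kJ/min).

Q_in = 24300 kJ/min

Extent of reaction ξ = 0.504 × 33.3 = 16.783 mol/s
Reaction term: ξ·ΔH°_rxn = 16.783 × 24.1 = 404.48 kJ/s
Q = ΔH = 404.48 kJ/s = 404.48 kW
Heat supplied = 24269 kJ/min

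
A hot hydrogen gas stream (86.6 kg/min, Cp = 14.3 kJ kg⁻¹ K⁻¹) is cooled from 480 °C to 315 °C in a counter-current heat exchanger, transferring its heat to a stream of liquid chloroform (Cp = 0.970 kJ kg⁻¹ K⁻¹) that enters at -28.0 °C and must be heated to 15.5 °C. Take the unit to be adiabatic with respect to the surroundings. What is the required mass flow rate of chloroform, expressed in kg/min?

Heat released by hot stream: Q = 86.6 × 14.3 × (480 − 315) = 204330 kJ/min
Energy balance on cold side (adiabatic exchanger): Q = ṁ_c·Cp_c·(T_c,out − T_c,in)
ṁ_c = 204330 / [0.970 × (15.5 − -28.0)] = 4842.6 kg/min

ṁ_c = 4840 kg/min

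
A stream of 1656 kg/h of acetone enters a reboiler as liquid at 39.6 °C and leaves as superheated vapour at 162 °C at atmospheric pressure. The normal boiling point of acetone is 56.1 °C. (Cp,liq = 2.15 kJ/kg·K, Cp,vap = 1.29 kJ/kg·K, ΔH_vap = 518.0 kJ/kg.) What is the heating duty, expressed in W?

liquid 39.6→56.1 °C: 35.475 kJ/kg
vaporisation at 56.1 °C: 518 kJ/kg
vapour 56.1→162 °C: 136.61 kJ/kg
Δh = 35.475 + 518 + 136.61 = 690.09 kJ/kg
Q = ṁ·Δh = 1656 kg/h × 690.09 kJ/kg = 1.1428e+06 kJ/h
|Q| = 317.44 kW = 317440 W

Q = 317000 W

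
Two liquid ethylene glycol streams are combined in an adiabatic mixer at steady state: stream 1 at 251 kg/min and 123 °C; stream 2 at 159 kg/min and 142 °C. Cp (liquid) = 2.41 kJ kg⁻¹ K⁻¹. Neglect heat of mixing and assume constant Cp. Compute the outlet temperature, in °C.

Energy balance with Q = 0: Σ ṁᵢCp,ᵢ(T_out − Tᵢ) = 0
Σ ṁᵢCp,ᵢTᵢ = 251×2.41×123 + 159×2.41×142 = 128820
Σ ṁᵢCp,ᵢ = 251×2.41 + 159×2.41 = 988.1
T_out = 128820 / 988.1 = 130.37 °C

T_out = 130 °C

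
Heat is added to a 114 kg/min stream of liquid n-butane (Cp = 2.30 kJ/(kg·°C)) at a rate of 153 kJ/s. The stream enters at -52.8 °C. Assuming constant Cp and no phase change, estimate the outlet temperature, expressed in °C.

Q = 153 kJ/s = 9180 kJ/min
ΔT = Q/(ṁ·Cp) = 9180/(114×2.30) = 35.011 K
T_out = -52.8 + 35.011 = -17.789 °C

T_out = -17.8 °C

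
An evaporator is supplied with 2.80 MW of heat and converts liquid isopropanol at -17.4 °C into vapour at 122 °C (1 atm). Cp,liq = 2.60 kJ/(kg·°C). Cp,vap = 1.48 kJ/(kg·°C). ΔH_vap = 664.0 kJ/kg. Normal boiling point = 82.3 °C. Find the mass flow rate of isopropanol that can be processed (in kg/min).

Δh = 2.60×(82.3−-17.4) + 664.0 + 1.48×(122−82.3) = 981.98 kJ/kg
Q = 2.80 MW = 2800 kJ/s = 168000 kJ/min
ṁ = Q/Δh = 168000 / 981.98 = 171.08 kg/min

ṁ = 171 kg/min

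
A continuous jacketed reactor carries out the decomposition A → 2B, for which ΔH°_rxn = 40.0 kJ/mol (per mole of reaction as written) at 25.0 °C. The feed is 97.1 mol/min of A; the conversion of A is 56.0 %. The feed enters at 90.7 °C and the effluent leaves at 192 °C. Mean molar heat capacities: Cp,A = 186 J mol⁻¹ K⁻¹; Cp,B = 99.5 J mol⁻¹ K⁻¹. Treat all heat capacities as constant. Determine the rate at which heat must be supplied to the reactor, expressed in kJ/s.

Extent of reaction ξ = 0.560 × 97.1 = 54.376 mol/min
Reaction term: ξ·ΔH°_rxn = 54.376 × 40.0 = 2175 kJ/min
Sensible, feed 90.7→25 °C: -1186.6 kJ/min
Outlet flows (mol/min): A 42.724, B 108.75
Sensible, products 25→192 °C: 3134.2 kJ/min
Q = ΔH = 4122.6 kJ/min = 68.71 kW
Heat supplied = 68.71 kJ/s

Q_in = 68.7 kJ/s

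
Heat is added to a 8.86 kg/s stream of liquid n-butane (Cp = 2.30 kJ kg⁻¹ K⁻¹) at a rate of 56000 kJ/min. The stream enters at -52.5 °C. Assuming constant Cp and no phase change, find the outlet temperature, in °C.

T_out = -6.70 °C

Q = 56000 kJ/min = 933.33 kJ/s
ΔT = Q/(ṁ·Cp) = 933.33/(8.86×2.30) = 45.801 K
T_out = -52.5 + 45.801 = -6.699 °C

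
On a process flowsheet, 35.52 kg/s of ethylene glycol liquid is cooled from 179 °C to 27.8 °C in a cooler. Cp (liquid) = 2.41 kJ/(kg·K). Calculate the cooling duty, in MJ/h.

Q_c = 46600 MJ/h

Q = ṁ·Cp·ΔT = 35.52 × 2.41 × (27.8 − 179) = -12943 kJ/s
Cooling duty = 46596 MJ/h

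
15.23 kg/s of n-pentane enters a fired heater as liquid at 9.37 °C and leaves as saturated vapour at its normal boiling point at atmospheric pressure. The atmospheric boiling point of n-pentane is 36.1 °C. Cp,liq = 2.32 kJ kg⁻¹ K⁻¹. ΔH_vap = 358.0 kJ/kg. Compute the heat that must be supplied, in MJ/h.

Q = 23000 MJ/h

liquid 9.37→36.1 °C: 62.014 kJ/kg
vaporisation at 36.1 °C: 358 kJ/kg
Δh = 62.014 + 358 = 420.01 kJ/kg
Q = ṁ·Δh = 15.23 kg/s × 420.01 kJ/kg = 6396.8 kJ/s
|Q| = 6396.8 kW = 23029 MJ/h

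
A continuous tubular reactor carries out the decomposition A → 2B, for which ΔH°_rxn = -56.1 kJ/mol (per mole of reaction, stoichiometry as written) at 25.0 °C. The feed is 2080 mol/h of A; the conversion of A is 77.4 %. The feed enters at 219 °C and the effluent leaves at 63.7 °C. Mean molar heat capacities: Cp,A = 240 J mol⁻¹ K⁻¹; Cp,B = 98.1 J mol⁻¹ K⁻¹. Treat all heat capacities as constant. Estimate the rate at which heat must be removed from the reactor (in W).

Extent of reaction ξ = 0.774 × 2080 = 1609.9 mol/h
Reaction term: ξ·ΔH°_rxn = 1609.9 × -56.1 = -90317 kJ/h
Sensible, feed 219→25 °C: -96845 kJ/h
Outlet flows (mol/h): A 470.08, B 3219.8
Sensible, products 25→63.7 °C: 16590 kJ/h
Q = ΔH = -170570 kJ/h = -47.381 kW
Heat removed = 47381 W

Q_out = 47400 W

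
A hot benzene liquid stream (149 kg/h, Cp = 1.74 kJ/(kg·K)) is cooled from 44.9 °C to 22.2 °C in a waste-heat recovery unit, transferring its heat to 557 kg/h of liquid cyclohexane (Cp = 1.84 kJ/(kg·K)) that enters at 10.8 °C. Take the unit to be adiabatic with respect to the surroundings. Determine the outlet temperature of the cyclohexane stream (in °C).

Heat released by hot stream: Q = 149 × 1.74 × (44.9 − 22.2) = 5885.2 kJ/h
Energy balance on cold side (adiabatic exchanger): Q = ṁ_c·Cp_c·(T_c,out − T_c,in)
T_c,out = 10.8 + 5885.2/(557 × 1.84) = 16.542 °C

T_c,out = 16.5 °C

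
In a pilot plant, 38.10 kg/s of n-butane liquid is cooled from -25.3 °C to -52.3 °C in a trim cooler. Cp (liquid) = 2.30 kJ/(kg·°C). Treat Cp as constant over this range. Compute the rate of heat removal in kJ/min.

Q_c = 142000 kJ/min

Q = ṁ·Cp·ΔT = 38.10 × 2.30 × (-52.3 − -25.3) = -2366 kJ/s
Cooling duty = 141960 kJ/min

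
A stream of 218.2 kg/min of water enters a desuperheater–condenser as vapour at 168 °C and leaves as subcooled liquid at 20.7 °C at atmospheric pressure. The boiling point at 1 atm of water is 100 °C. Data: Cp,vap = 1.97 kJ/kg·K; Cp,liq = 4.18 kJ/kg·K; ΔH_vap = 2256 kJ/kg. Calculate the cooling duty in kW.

Q_c = 9900 kW

vapour 168→100 °C: -133.96 kJ/kg
condensation at 100 °C: -2256 kJ/kg
liquid 100→20.7 °C: -331.47 kJ/kg
Δh = -133.96 + -2256 + -331.47 = -2721.4 kJ/kg
Q = ṁ·Δh = 218.2 kg/min × -2721.4 kJ/kg = -593820 kJ/min
|Q| = 9896.9 kW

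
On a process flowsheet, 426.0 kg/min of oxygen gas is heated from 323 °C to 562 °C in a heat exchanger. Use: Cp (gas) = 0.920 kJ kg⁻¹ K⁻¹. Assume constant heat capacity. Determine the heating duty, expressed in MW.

Q = ṁ·Cp·ΔT = 426.0 × 0.920 × (562 − 323) = 93669 kJ/min
Converting: 93669 / 60 s = 1561.1 kW
Heating duty = 1.5611 MW

Q = 1.56 MW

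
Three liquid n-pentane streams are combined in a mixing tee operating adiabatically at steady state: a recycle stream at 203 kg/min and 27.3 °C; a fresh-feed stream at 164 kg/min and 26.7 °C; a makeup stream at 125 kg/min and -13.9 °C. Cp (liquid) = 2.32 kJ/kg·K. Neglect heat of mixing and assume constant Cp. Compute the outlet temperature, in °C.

T_out = 16.6 °C

No heat crosses the boundary, so H_out = H_in.
T_out = Σ ṁᵢCp,ᵢTᵢ / Σ ṁᵢCp,ᵢ
      = 18985 / 1141.4 = 16.633 °C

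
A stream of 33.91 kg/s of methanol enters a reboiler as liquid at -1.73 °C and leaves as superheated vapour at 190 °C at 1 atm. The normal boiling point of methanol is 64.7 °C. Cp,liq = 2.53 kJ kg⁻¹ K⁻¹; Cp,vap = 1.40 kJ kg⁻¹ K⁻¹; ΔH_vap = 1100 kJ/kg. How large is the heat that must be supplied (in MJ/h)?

Q = 176000 MJ/h

liquid -1.73→64.7 °C: 168.07 kJ/kg
vaporisation at 64.7 °C: 1100 kJ/kg
vapour 64.7→190 °C: 175.42 kJ/kg
Δh = 168.07 + 1100 + 175.42 = 1443.5 kJ/kg
Q = ṁ·Δh = 33.91 kg/s × 1443.5 kJ/kg = 48949 kJ/s
|Q| = 48949 kW = 176220 MJ/h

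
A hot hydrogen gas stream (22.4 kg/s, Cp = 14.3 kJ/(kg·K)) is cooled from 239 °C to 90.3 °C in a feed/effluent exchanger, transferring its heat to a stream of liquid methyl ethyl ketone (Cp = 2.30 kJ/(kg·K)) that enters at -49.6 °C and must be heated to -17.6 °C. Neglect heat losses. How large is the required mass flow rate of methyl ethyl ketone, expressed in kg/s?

ṁ_c = 647 kg/s

Heat released by hot stream: Q = 22.4 × 14.3 × (239 − 90.3) = 47632 kJ/s
Energy balance on cold side (adiabatic exchanger): Q = ṁ_c·Cp_c·(T_c,out − T_c,in)
ṁ_c = 47632 / [2.30 × (-17.6 − -49.6)] = 647.17 kg/s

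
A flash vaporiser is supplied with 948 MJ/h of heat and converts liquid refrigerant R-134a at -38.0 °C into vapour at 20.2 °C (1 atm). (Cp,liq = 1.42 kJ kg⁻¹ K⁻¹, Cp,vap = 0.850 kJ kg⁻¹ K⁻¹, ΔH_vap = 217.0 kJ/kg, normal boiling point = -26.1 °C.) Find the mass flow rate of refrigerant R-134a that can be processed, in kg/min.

ṁ = 57.8 kg/min

Δh = 1.42×(-26.1−-38.0) + 217.0 + 0.850×(20.2−-26.1) = 273.25 kJ/kg
Q = 948 MJ/h = 263.33 kJ/s = 15800 kJ/min
ṁ = Q/Δh = 15800 / 273.25 = 57.822 kg/min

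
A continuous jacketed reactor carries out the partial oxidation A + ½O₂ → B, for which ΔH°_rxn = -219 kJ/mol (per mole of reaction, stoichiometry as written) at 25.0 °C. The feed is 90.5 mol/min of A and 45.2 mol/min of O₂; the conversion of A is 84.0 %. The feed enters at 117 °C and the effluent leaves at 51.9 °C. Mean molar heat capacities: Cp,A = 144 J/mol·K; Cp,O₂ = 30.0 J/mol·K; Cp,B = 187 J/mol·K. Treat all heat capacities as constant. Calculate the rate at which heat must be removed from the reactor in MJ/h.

Q_out = 1050 MJ/h

Extent of reaction ξ = 0.840 × 90.5 = 76.02 mol/min
Reaction term: ξ·ΔH°_rxn = 76.02 × -219 = -16648 kJ/min
Sensible, feed 117→25 °C: -1323.7 kJ/min
Outlet flows (mol/min): A 14.48, O₂ 7.19, B 76.02
Sensible, products 25→51.9 °C: 444.3 kJ/min
Q = ΔH = -17528 kJ/min = -292.13 kW
Heat removed = 1051.7 MJ/h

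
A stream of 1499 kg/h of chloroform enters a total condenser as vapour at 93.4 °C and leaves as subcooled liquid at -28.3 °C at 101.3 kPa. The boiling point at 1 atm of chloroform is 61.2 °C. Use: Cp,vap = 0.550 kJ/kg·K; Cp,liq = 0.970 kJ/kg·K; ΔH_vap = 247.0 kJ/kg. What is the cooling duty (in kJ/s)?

vapour 93.4→61.2 °C: -17.71 kJ/kg
condensation at 61.2 °C: -247 kJ/kg
liquid 61.2→-28.3 °C: -86.815 kJ/kg
Δh = -17.71 + -247 + -86.815 = -351.52 kJ/kg
Q = ṁ·Δh = 1499 kg/h × -351.52 kJ/kg = -526940 kJ/h
|Q| = 146.37 kW

Q_c = 146 kJ/s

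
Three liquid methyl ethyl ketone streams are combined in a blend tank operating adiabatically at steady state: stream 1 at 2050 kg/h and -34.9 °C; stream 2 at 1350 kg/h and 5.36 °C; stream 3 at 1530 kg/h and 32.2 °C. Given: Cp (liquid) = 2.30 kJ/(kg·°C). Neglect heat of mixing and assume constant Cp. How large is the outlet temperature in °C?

No heat crosses the boundary, so H_out = H_in.
T_out = Σ ṁᵢCp,ᵢTᵢ / Σ ṁᵢCp,ᵢ
      = -34599 / 11339 = -3.0513 °C

T_out = -3.05 °C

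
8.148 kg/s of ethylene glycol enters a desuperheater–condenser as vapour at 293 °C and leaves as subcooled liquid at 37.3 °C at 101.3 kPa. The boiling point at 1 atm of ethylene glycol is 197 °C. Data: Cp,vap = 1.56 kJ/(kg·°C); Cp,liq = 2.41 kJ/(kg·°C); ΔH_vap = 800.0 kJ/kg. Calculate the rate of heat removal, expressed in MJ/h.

vapour 293→197 °C: -149.76 kJ/kg
condensation at 197 °C: -800 kJ/kg
liquid 197→37.3 °C: -384.88 kJ/kg
Δh = -149.76 + -800 + -384.88 = -1334.6 kJ/kg
Q = ṁ·Δh = 8.148 kg/s × -1334.6 kJ/kg = -10875 kJ/s
|Q| = 10875 kW = 39149 MJ/h

Q_c = 39100 MJ/h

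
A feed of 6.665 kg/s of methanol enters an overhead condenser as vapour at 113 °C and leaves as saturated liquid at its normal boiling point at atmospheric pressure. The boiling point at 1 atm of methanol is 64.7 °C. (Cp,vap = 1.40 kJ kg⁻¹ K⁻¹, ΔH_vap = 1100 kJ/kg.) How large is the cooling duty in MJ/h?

Q_c = 28000 MJ/h

vapour 113→64.7 °C: -67.62 kJ/kg
condensation at 64.7 °C: -1100 kJ/kg
Δh = -67.62 + -1100 = -1167.6 kJ/kg
Q = ṁ·Δh = 6.665 kg/s × -1167.6 kJ/kg = -7782.2 kJ/s
|Q| = 7782.2 kW = 28016 MJ/h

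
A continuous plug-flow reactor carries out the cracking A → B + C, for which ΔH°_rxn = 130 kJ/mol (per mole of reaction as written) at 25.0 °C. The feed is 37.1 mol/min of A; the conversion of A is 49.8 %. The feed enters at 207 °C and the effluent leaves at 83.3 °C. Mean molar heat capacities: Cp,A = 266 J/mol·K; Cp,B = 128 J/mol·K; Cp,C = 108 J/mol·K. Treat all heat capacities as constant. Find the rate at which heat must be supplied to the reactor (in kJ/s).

Extent of reaction ξ = 0.498 × 37.1 = 18.476 mol/min
Reaction term: ξ·ΔH°_rxn = 18.476 × 130 = 2401.9 kJ/min
Sensible, feed 207→25 °C: -1796.1 kJ/min
Outlet flows (mol/min): A 18.624, B 18.476, C 18.476
Sensible, products 25→83.3 °C: 543.03 kJ/min
Q = ΔH = 1148.8 kJ/min = 19.147 kW
Heat supplied = 19.147 kJ/s

Q_in = 19.1 kJ/s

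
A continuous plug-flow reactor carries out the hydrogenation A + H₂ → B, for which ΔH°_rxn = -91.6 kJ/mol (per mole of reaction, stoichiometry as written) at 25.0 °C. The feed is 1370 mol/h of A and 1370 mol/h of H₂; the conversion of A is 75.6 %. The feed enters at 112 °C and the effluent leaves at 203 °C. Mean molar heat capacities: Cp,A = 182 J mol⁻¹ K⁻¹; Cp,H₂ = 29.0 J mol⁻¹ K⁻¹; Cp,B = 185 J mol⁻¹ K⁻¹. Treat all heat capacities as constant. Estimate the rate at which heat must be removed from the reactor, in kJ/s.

Extent of reaction ξ = 0.756 × 1370 = 1035.7 mol/h
Reaction term: ξ·ΔH°_rxn = 1035.7 × -91.6 = -94872 kJ/h
Sensible, feed 112→25 °C: -25149 kJ/h
Outlet flows (mol/h): A 334.28, H₂ 334.28, B 1035.7
Sensible, products 25→203 °C: 46661 kJ/h
Q = ΔH = -73360 kJ/h = -20.378 kW
Heat removed = 20.378 kJ/s

Q_out = 20.4 kJ/s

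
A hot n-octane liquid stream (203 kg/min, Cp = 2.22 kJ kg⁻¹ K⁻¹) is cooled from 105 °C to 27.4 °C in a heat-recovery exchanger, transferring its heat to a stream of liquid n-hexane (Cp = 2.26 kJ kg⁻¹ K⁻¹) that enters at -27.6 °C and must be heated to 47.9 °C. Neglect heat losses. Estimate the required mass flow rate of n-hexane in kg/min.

ṁ_c = 205 kg/min

Heat released by hot stream: Q = 203 × 2.22 × (105 − 27.4) = 34971 kJ/min
Energy balance on cold side (adiabatic exchanger): Q = ṁ_c·Cp_c·(T_c,out − T_c,in)
ṁ_c = 34971 / [2.26 × (47.9 − -27.6)] = 204.95 kg/min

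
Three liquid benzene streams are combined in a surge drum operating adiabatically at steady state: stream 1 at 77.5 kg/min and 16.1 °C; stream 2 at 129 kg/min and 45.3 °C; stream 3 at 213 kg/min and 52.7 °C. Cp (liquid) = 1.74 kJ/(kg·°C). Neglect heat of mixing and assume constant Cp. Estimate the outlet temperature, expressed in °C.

T_out = 43.7 °C

Energy balance with Q = 0: Σ ṁᵢCp,ᵢ(T_out − Tᵢ) = 0
T_out = Σ ṁᵢCp,ᵢTᵢ / Σ ṁᵢCp,ᵢ
      = 31871 / 729.93 = 43.663 °C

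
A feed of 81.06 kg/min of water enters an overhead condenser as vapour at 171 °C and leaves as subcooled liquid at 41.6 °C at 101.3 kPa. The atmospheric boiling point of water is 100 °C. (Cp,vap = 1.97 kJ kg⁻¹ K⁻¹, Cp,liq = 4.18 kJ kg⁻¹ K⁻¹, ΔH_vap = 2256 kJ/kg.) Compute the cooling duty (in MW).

Q_c = 3.57 MW

vapour 171→100 °C: -139.87 kJ/kg
condensation at 100 °C: -2256 kJ/kg
liquid 100→41.6 °C: -244.11 kJ/kg
Δh = -139.87 + -2256 + -244.11 = -2640 kJ/kg
Q = ṁ·Δh = 81.06 kg/min × -2640 kJ/kg = -214000 kJ/min
|Q| = 3566.6 kW = 3.5666 MW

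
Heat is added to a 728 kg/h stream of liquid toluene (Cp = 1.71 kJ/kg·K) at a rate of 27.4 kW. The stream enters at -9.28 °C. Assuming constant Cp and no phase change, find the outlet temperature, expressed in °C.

Q = 27.4 kW = 98640 kJ/h
ΔT = Q/(ṁ·Cp) = 98640/(728×1.71) = 79.237 K
T_out = -9.28 + 79.237 = 69.957 °C

T_out = 70.0 °C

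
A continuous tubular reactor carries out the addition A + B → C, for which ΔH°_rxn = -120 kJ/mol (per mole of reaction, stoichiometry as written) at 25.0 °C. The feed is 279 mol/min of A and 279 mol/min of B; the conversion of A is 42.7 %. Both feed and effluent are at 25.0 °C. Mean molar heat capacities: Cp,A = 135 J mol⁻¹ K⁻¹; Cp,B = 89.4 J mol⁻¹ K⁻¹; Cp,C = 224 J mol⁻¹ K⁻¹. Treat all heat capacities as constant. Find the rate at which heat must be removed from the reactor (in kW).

Q_out = 238 kW

Extent of reaction ξ = 0.427 × 279 = 119.13 mol/min
Reaction term: ξ·ΔH°_rxn = 119.13 × -120 = -14296 kJ/min
Q = ΔH = -14296 kJ/min = -238.27 kW
Heat removed = 238.27 kW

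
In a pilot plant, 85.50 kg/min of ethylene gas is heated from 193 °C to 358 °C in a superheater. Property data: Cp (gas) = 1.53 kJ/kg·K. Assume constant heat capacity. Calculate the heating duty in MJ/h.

Q = ṁ·Cp·ΔT = 85.50 × 1.53 × (358 − 193) = 21584 kJ/min
Converting: 21584 / 60 s = 359.74 kW
Heating duty = 1295.1 MJ/h

Q = 1300 MJ/h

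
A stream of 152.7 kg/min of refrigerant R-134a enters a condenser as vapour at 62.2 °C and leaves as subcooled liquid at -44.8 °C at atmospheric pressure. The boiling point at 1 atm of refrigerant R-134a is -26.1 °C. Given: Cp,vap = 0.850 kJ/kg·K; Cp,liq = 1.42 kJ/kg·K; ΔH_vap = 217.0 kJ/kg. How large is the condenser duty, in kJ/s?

Q_c = 811 kJ/s

vapour 62.2→-26.1 °C: -75.055 kJ/kg
condensation at -26.1 °C: -217 kJ/kg
liquid -26.1→-44.8 °C: -26.554 kJ/kg
Δh = -75.055 + -217 + -26.554 = -318.61 kJ/kg
Q = ṁ·Δh = 152.7 kg/min × -318.61 kJ/kg = -48652 kJ/min
|Q| = 810.86 kW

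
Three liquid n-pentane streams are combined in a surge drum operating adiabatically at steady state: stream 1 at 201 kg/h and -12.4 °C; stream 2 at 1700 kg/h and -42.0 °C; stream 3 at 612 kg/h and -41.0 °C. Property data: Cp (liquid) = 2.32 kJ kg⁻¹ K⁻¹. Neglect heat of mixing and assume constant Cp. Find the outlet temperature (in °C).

T_out = -39.4 °C

Adiabatic, steady state ⇒ Σ ṁᵢCp,ᵢ(T_out − Tᵢ) = 0
T_out = Σ ṁᵢCp,ᵢTᵢ / Σ ṁᵢCp,ᵢ
      = -229640 / 5830.2 = -39.389 °C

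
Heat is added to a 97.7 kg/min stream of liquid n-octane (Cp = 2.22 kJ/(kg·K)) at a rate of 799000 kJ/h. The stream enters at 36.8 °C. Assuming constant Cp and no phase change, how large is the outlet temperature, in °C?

Q = 799000 kJ/h = 13317 kJ/min
ΔT = Q/(ṁ·Cp) = 13317/(97.7×2.22) = 61.397 K
T_out = 36.8 + 61.397 = 98.197 °C

T_out = 98.2 °C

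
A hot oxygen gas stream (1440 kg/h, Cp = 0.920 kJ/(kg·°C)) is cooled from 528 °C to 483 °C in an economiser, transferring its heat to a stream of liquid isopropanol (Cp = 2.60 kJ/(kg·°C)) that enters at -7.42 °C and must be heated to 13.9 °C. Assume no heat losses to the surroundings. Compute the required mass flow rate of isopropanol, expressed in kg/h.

Heat released by hot stream: Q = 1440 × 0.920 × (528 − 483) = 59616 kJ/h
Energy balance on cold side (adiabatic exchanger): Q = ṁ_c·Cp_c·(T_c,out − T_c,in)
ṁ_c = 59616 / [2.60 × (13.9 − -7.42)] = 1075.5 kg/h

ṁ_c = 1080 kg/h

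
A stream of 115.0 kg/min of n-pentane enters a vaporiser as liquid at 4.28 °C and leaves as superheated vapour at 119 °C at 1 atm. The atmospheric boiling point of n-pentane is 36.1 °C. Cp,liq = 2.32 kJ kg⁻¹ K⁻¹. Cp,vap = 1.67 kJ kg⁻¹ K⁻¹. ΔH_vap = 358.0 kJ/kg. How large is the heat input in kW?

liquid 4.28→36.1 °C: 73.822 kJ/kg
vaporisation at 36.1 °C: 358 kJ/kg
vapour 36.1→119 °C: 138.44 kJ/kg
Δh = 73.822 + 358 + 138.44 = 570.27 kJ/kg
Q = ṁ·Δh = 115.0 kg/min × 570.27 kJ/kg = 65581 kJ/min
|Q| = 1093 kW

Q = 1090 kW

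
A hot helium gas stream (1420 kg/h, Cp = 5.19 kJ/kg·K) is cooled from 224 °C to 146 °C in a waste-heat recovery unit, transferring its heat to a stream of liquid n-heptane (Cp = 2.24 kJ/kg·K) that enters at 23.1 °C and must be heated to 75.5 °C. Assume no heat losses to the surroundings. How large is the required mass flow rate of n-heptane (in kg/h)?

Heat released by hot stream: Q = 1420 × 5.19 × (224 − 146) = 574840 kJ/h
Energy balance on cold side (adiabatic exchanger): Q = ṁ_c·Cp_c·(T_c,out − T_c,in)
ṁ_c = 574840 / [2.24 × (75.5 − 23.1)] = 4897.5 kg/h

ṁ_c = 4900 kg/h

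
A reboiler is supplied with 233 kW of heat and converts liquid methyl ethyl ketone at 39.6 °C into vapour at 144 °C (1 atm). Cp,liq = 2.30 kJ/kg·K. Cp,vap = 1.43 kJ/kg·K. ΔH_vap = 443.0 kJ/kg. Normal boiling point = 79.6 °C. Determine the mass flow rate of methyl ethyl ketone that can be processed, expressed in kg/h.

ṁ = 1340 kg/h

Δh = 2.30×(79.6−39.6) + 443.0 + 1.43×(144−79.6) = 627.09 kJ/kg
Q = 233 kW = 233 kJ/s = 838800 kJ/h
ṁ = Q/Δh = 838800 / 627.09 = 1337.6 kg/h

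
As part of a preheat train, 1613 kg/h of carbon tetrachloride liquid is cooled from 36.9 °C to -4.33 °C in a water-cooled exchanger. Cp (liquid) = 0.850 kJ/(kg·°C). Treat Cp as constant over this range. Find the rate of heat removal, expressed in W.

Q = ṁ·Cp·ΔT = 1613 × 0.850 × (-4.33 − 36.9) = -56528 kJ/h
Converting: 56528 / 3600 s = 15.702 kW
Cooling duty = 15702 W

Q_c = 15700 W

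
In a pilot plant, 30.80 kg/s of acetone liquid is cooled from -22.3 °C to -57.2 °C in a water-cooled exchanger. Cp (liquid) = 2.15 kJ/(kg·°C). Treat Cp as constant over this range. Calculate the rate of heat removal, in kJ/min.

Q_c = 139000 kJ/min

Q = ṁ·Cp·ΔT = 30.80 × 2.15 × (-57.2 − -22.3) = -2311.1 kJ/s
Cooling duty = 138660 kJ/min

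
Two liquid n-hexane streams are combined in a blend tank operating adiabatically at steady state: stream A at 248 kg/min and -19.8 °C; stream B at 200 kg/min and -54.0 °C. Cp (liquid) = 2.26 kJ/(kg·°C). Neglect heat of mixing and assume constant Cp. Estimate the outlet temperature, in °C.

T_out = -35.1 °C

No heat crosses the boundary, so H_out = H_in.
T_out = Σ ṁᵢCp,ᵢTᵢ / Σ ṁᵢCp,ᵢ
      = -35506 / 1012.5 = -35.068 °C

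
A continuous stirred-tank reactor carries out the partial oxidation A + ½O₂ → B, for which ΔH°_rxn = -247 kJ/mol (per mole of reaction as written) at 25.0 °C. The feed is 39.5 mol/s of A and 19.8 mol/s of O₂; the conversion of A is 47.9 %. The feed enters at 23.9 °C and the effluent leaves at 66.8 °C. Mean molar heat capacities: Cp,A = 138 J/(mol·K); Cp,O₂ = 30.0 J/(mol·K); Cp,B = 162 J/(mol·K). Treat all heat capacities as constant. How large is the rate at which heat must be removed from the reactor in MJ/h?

Q_out = 15900 MJ/h

Extent of reaction ξ = 0.479 × 39.5 = 18.921 mol/s
Reaction term: ξ·ΔH°_rxn = 18.921 × -247 = -4673.4 kJ/s
Sensible, feed 23.9→25 °C: 6.6495 kJ/s
Outlet flows (mol/s): A 20.579, O₂ 10.34, B 18.921
Sensible, products 25→66.8 °C: 259.8 kJ/s
Q = ΔH = -4406.9 kJ/s = -4406.9 kW
Heat removed = 15865 MJ/h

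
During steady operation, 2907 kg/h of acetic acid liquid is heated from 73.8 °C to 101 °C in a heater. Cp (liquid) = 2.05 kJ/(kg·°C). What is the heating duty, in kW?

Q = ṁ·Cp·ΔT = 2907 × 2.05 × (101 − 73.8) = 162090 kJ/h
Converting: 162090 / 3600 s = 45.026 kW

Q = 45.0 kW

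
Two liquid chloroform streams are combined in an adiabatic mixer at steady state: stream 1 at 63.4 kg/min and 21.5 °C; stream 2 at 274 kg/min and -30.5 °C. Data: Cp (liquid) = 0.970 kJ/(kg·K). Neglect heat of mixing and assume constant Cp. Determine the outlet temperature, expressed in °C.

T_out = -20.7 °C

No heat crosses the boundary, so H_out = H_in.
T_out = Σ ṁᵢCp,ᵢTᵢ / Σ ṁᵢCp,ᵢ
      = -6784.1 / 327.28 = -20.729 °C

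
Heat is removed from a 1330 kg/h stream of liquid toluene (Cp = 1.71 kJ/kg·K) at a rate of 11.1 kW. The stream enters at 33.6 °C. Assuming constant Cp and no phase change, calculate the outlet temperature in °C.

Q = 11.1 kW = 39960 kJ/h
ΔT = Q/(ṁ·Cp) = 39960/(1330×1.71) = 17.57 K
T_out = 33.6 − 17.57 = 16.03 °C

T_out = 16.0 °C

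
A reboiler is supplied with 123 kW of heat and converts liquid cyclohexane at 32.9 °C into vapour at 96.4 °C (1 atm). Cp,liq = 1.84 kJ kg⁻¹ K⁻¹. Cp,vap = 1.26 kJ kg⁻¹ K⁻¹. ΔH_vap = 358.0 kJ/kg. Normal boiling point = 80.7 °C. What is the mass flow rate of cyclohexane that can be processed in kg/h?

ṁ = 951 kg/h

Δh = 1.84×(80.7−32.9) + 358.0 + 1.26×(96.4−80.7) = 465.73 kJ/kg
Q = 123 kW = 123 kJ/s = 442800 kJ/h
ṁ = Q/Δh = 442800 / 465.73 = 950.76 kg/h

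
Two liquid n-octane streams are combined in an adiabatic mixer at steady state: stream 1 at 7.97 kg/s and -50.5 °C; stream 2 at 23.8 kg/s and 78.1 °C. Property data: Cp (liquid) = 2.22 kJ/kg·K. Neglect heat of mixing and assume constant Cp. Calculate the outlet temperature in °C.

Energy balance with Q = 0: Σ ṁᵢCp,ᵢ(T_out − Tᵢ) = 0
T_out = Σ ṁᵢCp,ᵢTᵢ / Σ ṁᵢCp,ᵢ
      = 3233 / 70.529 = 45.839 °C

T_out = 45.8 °C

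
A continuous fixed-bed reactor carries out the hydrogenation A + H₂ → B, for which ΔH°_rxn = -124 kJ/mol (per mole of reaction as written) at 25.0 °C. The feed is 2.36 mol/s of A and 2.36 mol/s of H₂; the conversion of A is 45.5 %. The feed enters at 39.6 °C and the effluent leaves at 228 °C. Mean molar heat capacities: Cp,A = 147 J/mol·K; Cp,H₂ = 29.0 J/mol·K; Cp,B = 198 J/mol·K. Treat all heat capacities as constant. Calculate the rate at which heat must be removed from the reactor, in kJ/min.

Extent of reaction ξ = 0.455 × 2.36 = 1.0738 mol/s
Reaction term: ξ·ΔH°_rxn = 1.0738 × -124 = -133.15 kJ/s
Sensible, feed 39.6→25 °C: -6.0643 kJ/s
Outlet flows (mol/s): A 1.2862, H₂ 1.2862, B 1.0738
Sensible, products 25→228 °C: 89.114 kJ/s
Q = ΔH = -50.102 kJ/s = -50.102 kW
Heat removed = 3006.1 kJ/min

Q_out = 3010 kJ/min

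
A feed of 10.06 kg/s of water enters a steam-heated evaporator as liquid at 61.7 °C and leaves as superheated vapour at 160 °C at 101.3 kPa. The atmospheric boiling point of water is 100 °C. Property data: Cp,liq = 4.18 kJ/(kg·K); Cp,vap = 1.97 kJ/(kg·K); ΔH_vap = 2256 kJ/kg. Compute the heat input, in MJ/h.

liquid 61.7→100 °C: 160.09 kJ/kg
vaporisation at 100 °C: 2256 kJ/kg
vapour 100→160 °C: 118.2 kJ/kg
Δh = 160.09 + 2256 + 118.2 = 2534.3 kJ/kg
Q = ṁ·Δh = 10.06 kg/s × 2534.3 kJ/kg = 25495 kJ/s
|Q| = 25495 kW = 91782 MJ/h

Q = 91800 MJ/h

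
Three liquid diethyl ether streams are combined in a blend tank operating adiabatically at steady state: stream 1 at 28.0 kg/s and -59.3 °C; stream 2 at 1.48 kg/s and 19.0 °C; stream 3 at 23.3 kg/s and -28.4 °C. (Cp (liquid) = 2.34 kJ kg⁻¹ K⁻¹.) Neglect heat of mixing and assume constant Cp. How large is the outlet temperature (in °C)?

Adiabatic, steady state ⇒ Σ ṁᵢCp,ᵢ(T_out − Tᵢ) = 0
T_out = Σ ṁᵢCp,ᵢTᵢ / Σ ṁᵢCp,ᵢ
      = -5368 / 123.51 = -43.463 °C

T_out = -43.5 °C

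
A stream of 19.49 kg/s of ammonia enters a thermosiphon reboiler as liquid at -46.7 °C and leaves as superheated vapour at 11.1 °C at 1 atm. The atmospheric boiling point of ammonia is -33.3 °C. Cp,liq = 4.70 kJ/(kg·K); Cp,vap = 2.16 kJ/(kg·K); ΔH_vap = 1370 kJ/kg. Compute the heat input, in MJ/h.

liquid -46.7→-33.3 °C: 62.98 kJ/kg
vaporisation at -33.3 °C: 1370 kJ/kg
vapour -33.3→11.1 °C: 95.904 kJ/kg
Δh = 62.98 + 1370 + 95.904 = 1528.9 kJ/kg
Q = ṁ·Δh = 19.49 kg/s × 1528.9 kJ/kg = 29798 kJ/s
|Q| = 29798 kW = 107270 MJ/h

Q = 107000 MJ/h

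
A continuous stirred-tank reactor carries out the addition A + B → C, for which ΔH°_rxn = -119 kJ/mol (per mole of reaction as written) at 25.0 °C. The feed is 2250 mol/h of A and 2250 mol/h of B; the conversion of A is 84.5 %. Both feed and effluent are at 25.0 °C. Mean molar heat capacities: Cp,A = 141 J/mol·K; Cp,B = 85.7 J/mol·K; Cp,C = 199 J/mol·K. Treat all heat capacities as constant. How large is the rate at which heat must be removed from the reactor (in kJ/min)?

Q_out = 3770 kJ/min

Extent of reaction ξ = 0.845 × 2250 = 1901.2 mol/h
Reaction term: ξ·ΔH°_rxn = 1901.2 × -119 = -226250 kJ/h
Q = ΔH = -226250 kJ/h = -62.847 kW
Heat removed = 3770.8 kJ/min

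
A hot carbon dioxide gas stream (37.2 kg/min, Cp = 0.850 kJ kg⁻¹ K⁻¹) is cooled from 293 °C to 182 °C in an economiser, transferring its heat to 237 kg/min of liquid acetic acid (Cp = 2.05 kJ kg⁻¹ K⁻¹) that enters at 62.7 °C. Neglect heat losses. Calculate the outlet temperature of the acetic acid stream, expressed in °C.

Heat released by hot stream: Q = 37.2 × 0.850 × (293 − 182) = 3509.8 kJ/min
Energy balance on cold side (adiabatic exchanger): Q = ṁ_c·Cp_c·(T_c,out − T_c,in)
T_c,out = 62.7 + 3509.8/(237 × 2.05) = 69.924 °C

T_c,out = 69.9 °C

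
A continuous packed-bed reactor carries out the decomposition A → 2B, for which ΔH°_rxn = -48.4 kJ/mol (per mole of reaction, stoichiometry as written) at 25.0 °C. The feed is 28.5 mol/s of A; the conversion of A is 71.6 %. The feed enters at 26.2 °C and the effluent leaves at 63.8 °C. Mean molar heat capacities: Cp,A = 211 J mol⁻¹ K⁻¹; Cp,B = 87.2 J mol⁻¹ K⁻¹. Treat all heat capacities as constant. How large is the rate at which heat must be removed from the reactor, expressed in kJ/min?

Extent of reaction ξ = 0.716 × 28.5 = 20.406 mol/s
Reaction term: ξ·ΔH°_rxn = 20.406 × -48.4 = -987.65 kJ/s
Sensible, feed 26.2→25 °C: -7.2162 kJ/s
Outlet flows (mol/s): A 8.094, B 40.812
Sensible, products 25→63.8 °C: 204.35 kJ/s
Q = ΔH = -790.52 kJ/s = -790.52 kW
Heat removed = 47431 kJ/min

Q_out = 47400 kJ/min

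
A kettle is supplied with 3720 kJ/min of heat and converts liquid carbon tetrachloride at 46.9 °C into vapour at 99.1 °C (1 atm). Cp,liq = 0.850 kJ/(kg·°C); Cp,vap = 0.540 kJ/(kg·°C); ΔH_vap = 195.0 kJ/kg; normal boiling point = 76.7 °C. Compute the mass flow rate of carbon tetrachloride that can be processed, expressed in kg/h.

Δh = 0.850×(76.7−46.9) + 195.0 + 0.540×(99.1−76.7) = 232.43 kJ/kg
Q = 3720 kJ/min = 62 kJ/s = 223200 kJ/h
ṁ = Q/Δh = 223200 / 232.43 = 960.31 kg/h

ṁ = 960 kg/h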